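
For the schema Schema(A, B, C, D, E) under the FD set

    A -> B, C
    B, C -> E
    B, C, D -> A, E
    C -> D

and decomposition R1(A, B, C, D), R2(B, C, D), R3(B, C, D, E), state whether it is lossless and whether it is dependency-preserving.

lossless and dependency-preserving

Lossless test (chase): Rows 1 and 2 agree on B, C; apply B, C→E and equate their E entries. Rows 1 and 3 agree on B, C; apply B, C→E and equate their E entries. Rows 1 and 2 agree on B, C, D; apply B, C, D→A, E and equate their A, E entries. Rows 1 and 3 agree on B, C, D; apply B, C, D→A, E and equate their A, E entries. Row 1 is now all distinguished symbols — the join is lossless.
Dependency preservation: B, C, D → A, E is not contained in any single fragment, but the restricted closure of its left-hand side across the fragments still reaches the right-hand side; the remaining FDs each lie inside some fragment. All dependencies are preserved.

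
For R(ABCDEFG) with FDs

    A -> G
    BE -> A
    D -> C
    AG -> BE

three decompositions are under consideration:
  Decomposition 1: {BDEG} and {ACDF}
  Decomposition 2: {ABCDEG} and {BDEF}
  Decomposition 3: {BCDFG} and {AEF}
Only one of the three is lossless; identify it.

Decomposition 2

Decomposition 1: common = {D}, closure = {CD} → lossy.
Decomposition 2: common = {BDE}, closure = {ABCDEG} → lossless.
Decomposition 3: common = {F}, closure = {F} → lossy.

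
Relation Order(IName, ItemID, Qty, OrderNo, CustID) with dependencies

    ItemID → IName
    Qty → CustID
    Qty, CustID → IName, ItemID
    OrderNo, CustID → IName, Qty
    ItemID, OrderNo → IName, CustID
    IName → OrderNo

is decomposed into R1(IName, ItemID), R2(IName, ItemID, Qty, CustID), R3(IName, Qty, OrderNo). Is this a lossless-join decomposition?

Yes

Chase test. Columns are IName, ItemID, Qty, OrderNo, CustID; row i has aⱼ where attribute j ∈ Ri, else bᵢⱼ.
Initial tableau (one row per fragment):
  row 1: a1 a2 b13 b14 b15
  row 2: a1 a2 a3 b24 a5
  row 3: a1 b32 a3 a4 b35
Rows 2 and 3 agree on Qty; apply Qty→CustID and equate their CustID entries.
Rows 2 and 3 agree on Qty, CustID; apply Qty, CustID→IName, ItemID and equate their IName, ItemID entries.
Rows 1 and 2 agree on IName; apply IName→OrderNo and equate their OrderNo entries.
Rows 1 and 3 agree on IName; apply IName→OrderNo and equate their OrderNo entries.
Rows 1 and 2 agree on ItemID, OrderNo; apply ItemID, OrderNo→IName, CustID and equate their IName, CustID entries.
Rows 1 and 2 agree on OrderNo, CustID; apply OrderNo, CustID→IName, Qty and equate their IName, Qty entries.
Row 1 is now all distinguished symbols — the join is lossless.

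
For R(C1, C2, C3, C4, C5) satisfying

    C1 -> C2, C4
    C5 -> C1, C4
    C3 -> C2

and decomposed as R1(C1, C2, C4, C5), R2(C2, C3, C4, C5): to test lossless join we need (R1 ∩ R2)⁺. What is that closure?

C1, C2, C4, C5

R1 ∩ R2 = {C2, C4, C5}.
C5 → C1, C4 applies, adding C1
Closure: {C1, C2, C4, C5}.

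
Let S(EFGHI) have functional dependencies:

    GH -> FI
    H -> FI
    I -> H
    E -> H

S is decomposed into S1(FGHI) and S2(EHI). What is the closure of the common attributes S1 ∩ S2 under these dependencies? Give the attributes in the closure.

FHI

S1 ∩ S2 = {HI}.
H → FI applies, adding F
Closure: {FHI}.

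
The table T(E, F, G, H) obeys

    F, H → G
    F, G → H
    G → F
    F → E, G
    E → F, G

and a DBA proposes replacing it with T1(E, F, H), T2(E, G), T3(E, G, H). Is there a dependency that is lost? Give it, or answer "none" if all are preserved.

none

F, H → G: restricted closure across fragments reaches G.
F, G → H: restricted closure across fragments reaches H.
G → F: restricted closure across fragments reaches F.
F → E, G: restricted closure across fragments reaches E, G.
E → F, G: restricted closure across fragments reaches F, G.
Every dependency is enforceable on the fragments, so the decomposition is dependency-preserving.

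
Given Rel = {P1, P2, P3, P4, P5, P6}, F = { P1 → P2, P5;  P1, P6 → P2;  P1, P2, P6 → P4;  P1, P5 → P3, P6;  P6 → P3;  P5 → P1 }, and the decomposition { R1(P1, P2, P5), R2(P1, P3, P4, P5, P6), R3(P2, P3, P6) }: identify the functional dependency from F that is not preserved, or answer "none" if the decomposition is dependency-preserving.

P1 → P2, P5 lies within R1.
P1, P6 → P2: restricted closure across fragments reaches P2.
P1, P2, P6 → P4: restricted closure across fragments reaches P4.
P1, P5 → P3, P6 lies within R2.
P6 → P3 lies within R2.
P5 → P1 lies within R1.
Every dependency is enforceable on the fragments, so the decomposition is dependency-preserving.

none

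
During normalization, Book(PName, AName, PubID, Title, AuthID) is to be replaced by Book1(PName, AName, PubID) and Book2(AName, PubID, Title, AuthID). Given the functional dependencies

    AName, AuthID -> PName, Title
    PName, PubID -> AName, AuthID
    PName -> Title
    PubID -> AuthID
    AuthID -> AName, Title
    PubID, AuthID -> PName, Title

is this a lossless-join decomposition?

Yes

Common attributes: Book1 ∩ Book2 = {AName, PubID}.
Closure of {AName, PubID}: PubID → AuthID applies, adding AuthID; AuthID → AName, Title applies, adding Title; PubID, AuthID → PName, Title applies, adding PName. So (AName, PubID)⁺ = {PName, AName, PubID, Title, AuthID}.
This closure contains every attribute of Book1, so Book1 ∩ Book2 → Book1. The join is lossless.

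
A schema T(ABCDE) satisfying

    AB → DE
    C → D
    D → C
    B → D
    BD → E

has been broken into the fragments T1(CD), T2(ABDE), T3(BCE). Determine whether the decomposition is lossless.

Chase test. Columns are ABCDE; row i has aⱼ where attribute j ∈ Ti, else bᵢⱼ.
Initial tableau (one row per fragment):
  row 1: b11 b12 a3 a4 b15
  row 2: a1 a2 b23 a4 a5
  row 3: b31 a2 a3 b34 a5
Rows 1 and 3 agree on C; apply C→D and equate their D entries.
Rows 1 and 2 agree on D; apply D→C and equate their C entries.
Row 2 is now all distinguished symbols — the join is lossless.

Yes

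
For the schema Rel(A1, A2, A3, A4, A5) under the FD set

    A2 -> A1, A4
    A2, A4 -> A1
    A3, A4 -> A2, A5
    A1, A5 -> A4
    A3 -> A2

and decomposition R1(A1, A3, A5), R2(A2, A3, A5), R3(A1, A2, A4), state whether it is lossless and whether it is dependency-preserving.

Lossless test (chase): Rows 2 and 3 agree on A2; apply A2→A1, A4 and equate their A1, A4 entries. Rows 1 and 2 agree on A1, A5; apply A1, A5→A4 and equate their A4 entries. Rows 1 and 2 agree on A3; apply A3→A2 and equate their A2 entries. Row 1 is now all distinguished symbols — the join is lossless.
Dependency preservation: the restricted closure of {A1, A5} across the fragments never reaches {A4}, so A1, A5 → A4 cannot be enforced without a join — not preserved.

lossless but not dependency-preserving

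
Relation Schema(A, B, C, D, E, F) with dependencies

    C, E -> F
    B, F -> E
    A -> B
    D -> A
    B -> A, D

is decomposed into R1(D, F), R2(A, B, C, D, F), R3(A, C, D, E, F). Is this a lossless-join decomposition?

Yes

Chase test. Columns are A, B, C, D, E, F; row i has aⱼ where attribute j ∈ Ri, else bᵢⱼ.
Initial tableau (one row per fragment):
  row 1: b11 b12 b13 a4 b15 a6
  row 2: a1 a2 a3 a4 b25 a6
  row 3: a1 b32 a3 a4 a5 a6
Rows 2 and 3 agree on A; apply A→B and equate their B entries.
Rows 1 and 2 agree on D; apply D→A and equate their A entries.
Rows 2 and 3 agree on B, F; apply B, F→E and equate their E entries.
Rows 1 and 2 agree on A; apply A→B and equate their B entries.
Rows 1 and 2 agree on B, F; apply B, F→E and equate their E entries.
Row 2 is now all distinguished symbols — the join is lossless.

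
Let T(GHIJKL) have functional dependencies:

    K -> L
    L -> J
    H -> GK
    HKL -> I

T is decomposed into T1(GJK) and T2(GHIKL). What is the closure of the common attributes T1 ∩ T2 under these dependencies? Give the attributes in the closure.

T1 ∩ T2 = {GK}.
K → L applies, adding L
L → J applies, adding J
Closure: {GJKL}.

GJKL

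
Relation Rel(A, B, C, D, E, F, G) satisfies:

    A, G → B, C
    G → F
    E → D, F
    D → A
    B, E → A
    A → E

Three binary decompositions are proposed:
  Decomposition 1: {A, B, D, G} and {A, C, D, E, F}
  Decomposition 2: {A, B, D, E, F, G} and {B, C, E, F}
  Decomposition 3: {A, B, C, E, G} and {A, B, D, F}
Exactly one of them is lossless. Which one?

Decomposition 3

Decomposition 1: common = {A, D}, closure = {A, D, E, F} → lossy.
Decomposition 2: common = {B, E, F}, closure = {A, B, D, E, F} → lossy.
Decomposition 3: common = {A, B}, closure = {A, B, D, E, F} → lossless.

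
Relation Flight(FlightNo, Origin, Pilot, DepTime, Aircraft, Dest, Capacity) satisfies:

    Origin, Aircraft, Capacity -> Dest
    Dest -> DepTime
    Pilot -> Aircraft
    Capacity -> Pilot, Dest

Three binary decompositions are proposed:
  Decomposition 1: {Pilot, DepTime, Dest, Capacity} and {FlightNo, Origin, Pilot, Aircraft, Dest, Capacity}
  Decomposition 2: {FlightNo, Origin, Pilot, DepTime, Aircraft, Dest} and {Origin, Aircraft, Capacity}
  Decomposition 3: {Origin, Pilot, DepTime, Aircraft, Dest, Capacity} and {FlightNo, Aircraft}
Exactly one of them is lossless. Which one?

Decomposition 1

Decomposition 1: common = {Pilot, Dest, Capacity}, closure = {Pilot, DepTime, Aircraft, Dest, Capacity} → lossless.
Decomposition 2: common = {Origin, Aircraft}, closure = {Origin, Aircraft} → lossy.
Decomposition 3: common = {Aircraft}, closure = {Aircraft} → lossy.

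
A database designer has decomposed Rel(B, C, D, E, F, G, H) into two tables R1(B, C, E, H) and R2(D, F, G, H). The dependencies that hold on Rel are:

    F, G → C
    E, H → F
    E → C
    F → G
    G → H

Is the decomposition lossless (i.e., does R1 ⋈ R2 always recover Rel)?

No

Common attributes: R1 ∩ R2 = {H}.
No dependency enlarges {H}, so (H)⁺ = {H}.
The closure contains neither all of R1 = {B, C, E, H} nor all of R2 = {D, F, G, H}, so the common attributes are not a superkey of either fragment. The join is lossy.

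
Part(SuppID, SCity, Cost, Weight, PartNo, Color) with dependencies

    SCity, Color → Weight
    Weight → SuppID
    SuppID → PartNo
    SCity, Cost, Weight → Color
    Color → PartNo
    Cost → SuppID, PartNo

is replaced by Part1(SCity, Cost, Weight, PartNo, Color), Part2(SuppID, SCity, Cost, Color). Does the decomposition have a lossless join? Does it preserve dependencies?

Lossless test: (SCity, Cost, Color)⁺ = {SuppID, SCity, Cost, Weight, PartNo, Color}, which contains all of one fragment — lossless.
Dependency preservation: the restricted closure of {Weight} across the fragments never reaches {SuppID}, so Weight → SuppID cannot be enforced without a join — not preserved.

lossless but not dependency-preserving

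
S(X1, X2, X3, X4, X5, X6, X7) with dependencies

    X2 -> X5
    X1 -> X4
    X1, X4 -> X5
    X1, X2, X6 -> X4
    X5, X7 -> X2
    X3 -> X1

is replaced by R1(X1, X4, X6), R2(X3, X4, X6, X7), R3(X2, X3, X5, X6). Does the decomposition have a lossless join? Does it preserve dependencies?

lossy and not dependency-preserving

Lossless test (chase): Rows 2 and 3 agree on X3; apply X3→X1 and equate their X1 entries. Rows 2 and 3 agree on X1; apply X1→X4 and equate their X4 entries. Rows 2 and 3 agree on X1, X4; apply X1, X4→X5 and equate their X5 entries. No row becomes fully distinguished — the join is lossy.
Dependency preservation: the restricted closure of {X1, X4} across the fragments never reaches {X5}, so X1, X4 → X5 cannot be enforced without a join — not preserved.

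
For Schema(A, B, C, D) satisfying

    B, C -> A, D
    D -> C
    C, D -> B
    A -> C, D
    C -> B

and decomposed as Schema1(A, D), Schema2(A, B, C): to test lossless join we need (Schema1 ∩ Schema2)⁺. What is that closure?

A, B, C, D

Schema1 ∩ Schema2 = {A}.
A → C, D applies, adding C, D
C → B applies, adding B
Closure: {A, B, C, D}.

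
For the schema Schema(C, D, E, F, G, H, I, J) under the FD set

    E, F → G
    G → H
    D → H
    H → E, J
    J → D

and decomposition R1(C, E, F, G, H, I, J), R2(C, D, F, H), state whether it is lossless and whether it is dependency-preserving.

lossless and dependency-preserving

Lossless test: (C, F, H)⁺ = {C, D, E, F, G, H, J}, which contains all of one fragment — lossless.
Dependency preservation: J → D is not contained in any single fragment, but the restricted closure of its left-hand side across the fragments still reaches the right-hand side; the remaining FDs each lie inside some fragment. All dependencies are preserved.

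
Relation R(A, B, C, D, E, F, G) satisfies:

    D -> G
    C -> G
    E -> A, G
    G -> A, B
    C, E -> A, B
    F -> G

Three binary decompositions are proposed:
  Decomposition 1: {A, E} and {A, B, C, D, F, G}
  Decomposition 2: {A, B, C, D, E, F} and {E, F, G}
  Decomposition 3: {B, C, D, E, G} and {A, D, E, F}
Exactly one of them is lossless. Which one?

Decomposition 2

Decomposition 1: common = {A}, closure = {A} → lossy.
Decomposition 2: common = {E, F}, closure = {A, B, E, F, G} → lossless.
Decomposition 3: common = {D, E}, closure = {A, B, D, E, G} → lossy.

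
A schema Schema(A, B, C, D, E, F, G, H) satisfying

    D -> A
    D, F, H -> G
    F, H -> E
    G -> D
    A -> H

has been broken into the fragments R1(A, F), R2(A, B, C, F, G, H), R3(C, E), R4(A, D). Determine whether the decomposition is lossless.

No

Chase test. Columns are A, B, C, D, E, F, G, H; row i has aⱼ where attribute j ∈ Ri, else bᵢⱼ.
Initial tableau (one row per fragment):
  row 1: a1 b12 b13 b14 b15 a6 b17 b18
  row 2: a1 a2 a3 b24 b25 a6 a7 a8
  row 3: b31 b32 a3 b34 a5 b36 b37 b38
  row 4: a1 b42 b43 a4 b45 b46 b47 b48
Rows 1 and 2 agree on A; apply A→H and equate their H entries.
Rows 1 and 4 agree on A; apply A→H and equate their H entries.
Rows 1 and 2 agree on F, H; apply F, H→E and equate their E entries.
No row becomes fully distinguished — the join is lossy.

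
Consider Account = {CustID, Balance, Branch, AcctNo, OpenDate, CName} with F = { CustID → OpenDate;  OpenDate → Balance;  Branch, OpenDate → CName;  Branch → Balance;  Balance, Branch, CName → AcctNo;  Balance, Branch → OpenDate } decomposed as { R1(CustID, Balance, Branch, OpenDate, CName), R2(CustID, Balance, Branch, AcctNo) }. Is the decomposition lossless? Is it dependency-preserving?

lossless and dependency-preserving

Lossless test: (CustID, Balance, Branch)⁺ = {CustID, Balance, Branch, AcctNo, OpenDate, CName}, which contains all of one fragment — lossless.
Dependency preservation: Balance, Branch, CName → AcctNo is not contained in any single fragment, but the restricted closure of its left-hand side across the fragments still reaches the right-hand side; the remaining FDs each lie inside some fragment. All dependencies are preserved.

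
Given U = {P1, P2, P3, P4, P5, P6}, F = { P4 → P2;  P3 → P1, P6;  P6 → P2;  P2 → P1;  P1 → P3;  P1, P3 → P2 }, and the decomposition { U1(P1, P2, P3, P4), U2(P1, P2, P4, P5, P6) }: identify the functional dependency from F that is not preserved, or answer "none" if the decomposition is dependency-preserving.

P4 → P2 lies within U1.
P3 → P1, P6: restricted closure across fragments reaches P1, P6.
P6 → P2 lies within U2.
P2 → P1 lies within U1.
P1 → P3 lies within U1.
P1, P3 → P2 lies within U1.
Every dependency is enforceable on the fragments, so the decomposition is dependency-preserving.

none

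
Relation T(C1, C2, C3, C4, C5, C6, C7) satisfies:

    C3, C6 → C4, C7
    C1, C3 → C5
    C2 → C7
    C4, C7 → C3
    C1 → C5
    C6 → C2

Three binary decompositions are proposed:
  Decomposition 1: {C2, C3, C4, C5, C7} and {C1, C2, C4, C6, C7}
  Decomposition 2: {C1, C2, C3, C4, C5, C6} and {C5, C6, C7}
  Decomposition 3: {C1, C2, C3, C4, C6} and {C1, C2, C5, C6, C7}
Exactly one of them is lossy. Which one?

Decomposition 1

Decomposition 1: common = {C2, C4, C7}, closure = {C2, C3, C4, C7} → lossy.
Decomposition 2: common = {C5, C6}, closure = {C2, C5, C6, C7} → lossless.
Decomposition 3: common = {C1, C2, C6}, closure = {C1, C2, C5, C6, C7} → lossless.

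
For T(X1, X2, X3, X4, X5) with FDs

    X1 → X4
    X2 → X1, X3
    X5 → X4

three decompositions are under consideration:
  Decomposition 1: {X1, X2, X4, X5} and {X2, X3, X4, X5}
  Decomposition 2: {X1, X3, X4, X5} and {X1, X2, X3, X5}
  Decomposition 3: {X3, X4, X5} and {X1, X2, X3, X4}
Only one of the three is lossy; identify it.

Decomposition 3

Decomposition 1: common = {X2, X4, X5}, closure = {X1, X2, X3, X4, X5} → lossless.
Decomposition 2: common = {X1, X3, X5}, closure = {X1, X3, X4, X5} → lossless.
Decomposition 3: common = {X3, X4}, closure = {X3, X4} → lossy.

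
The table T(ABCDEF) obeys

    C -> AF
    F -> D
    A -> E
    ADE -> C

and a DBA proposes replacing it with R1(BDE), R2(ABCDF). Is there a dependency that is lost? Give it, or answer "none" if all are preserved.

Check A → E: no single fragment contains all of {AE}, and the restricted closure of {A} across the fragments never reaches {E}.
C → AF is preserved.
F → D is preserved.
ADE → C is preserved.

A -> E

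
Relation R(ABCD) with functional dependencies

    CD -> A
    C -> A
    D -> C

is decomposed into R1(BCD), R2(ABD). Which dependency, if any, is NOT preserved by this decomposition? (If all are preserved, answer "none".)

C -> A

Check C → A: no single fragment contains all of {AC}, and the restricted closure of {C} across the fragments never reaches {A}.
CD → A is preserved.
D → C is preserved.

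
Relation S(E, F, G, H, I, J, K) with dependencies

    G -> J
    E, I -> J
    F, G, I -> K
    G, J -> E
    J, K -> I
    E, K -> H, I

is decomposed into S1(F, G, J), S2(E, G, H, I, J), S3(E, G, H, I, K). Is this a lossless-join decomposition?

No

Chase test. Columns are E, F, G, H, I, J, K; row i has aⱼ where attribute j ∈ Si, else bᵢⱼ.
Initial tableau (one row per fragment):
  row 1: b11 a2 a3 b14 b15 a6 b17
  row 2: a1 b22 a3 a4 a5 a6 b27
  row 3: a1 b32 a3 a4 a5 b36 a7
Rows 1 and 3 agree on G; apply G→J and equate their J entries.
Rows 1 and 2 agree on G, J; apply G, J→E and equate their E entries.
No row becomes fully distinguished — the join is lossy.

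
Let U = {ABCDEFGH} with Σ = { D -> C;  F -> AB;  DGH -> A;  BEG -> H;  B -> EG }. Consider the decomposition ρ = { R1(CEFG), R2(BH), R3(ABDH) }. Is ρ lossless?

Chase test. Columns are ABCDEFGH; row i has aⱼ where attribute j ∈ Ri, else bᵢⱼ.
Initial tableau (one row per fragment):
  row 1: b11 b12 a3 b14 a5 a6 a7 b18
  row 2: b21 a2 b23 b24 b25 b26 b27 a8
  row 3: a1 a2 b33 a4 b35 b36 b37 a8
Rows 2 and 3 agree on B; apply B→EG and equate their EG entries.
No row becomes fully distinguished — the join is lossy.

No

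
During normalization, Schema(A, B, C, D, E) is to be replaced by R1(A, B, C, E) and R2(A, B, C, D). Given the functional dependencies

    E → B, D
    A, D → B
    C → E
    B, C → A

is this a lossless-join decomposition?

Common attributes: R1 ∩ R2 = {A, B, C}.
Closure of {A, B, C}: C → E applies, adding E; E → B, D applies, adding D. So (A, B, C)⁺ = {A, B, C, D, E}.
This closure contains every attribute of R1, so R1 ∩ R2 → R1. The join is lossless.

Yes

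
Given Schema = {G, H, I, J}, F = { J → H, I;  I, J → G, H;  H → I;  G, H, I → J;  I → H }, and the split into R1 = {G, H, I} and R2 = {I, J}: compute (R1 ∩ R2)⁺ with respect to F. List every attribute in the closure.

H, I

R1 ∩ R2 = {I}.
I → H applies, adding H
Closure: {H, I}.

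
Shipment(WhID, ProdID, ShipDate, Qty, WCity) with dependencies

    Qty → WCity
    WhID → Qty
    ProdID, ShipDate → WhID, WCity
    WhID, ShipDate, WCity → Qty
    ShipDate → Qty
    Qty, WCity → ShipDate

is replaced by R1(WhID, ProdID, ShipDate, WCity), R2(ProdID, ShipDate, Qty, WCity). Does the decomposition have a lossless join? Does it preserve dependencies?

Lossless test: (ProdID, ShipDate, WCity)⁺ = {WhID, ProdID, ShipDate, Qty, WCity}, which contains all of one fragment — lossless.
Dependency preservation: WhID → Qty; WhID, ShipDate, WCity → Qty are not contained in any single fragment, but the restricted closure of each left-hand side across the fragments still reaches the right-hand side; the remaining FDs each lie inside some fragment. All dependencies are preserved.

lossless and dependency-preserving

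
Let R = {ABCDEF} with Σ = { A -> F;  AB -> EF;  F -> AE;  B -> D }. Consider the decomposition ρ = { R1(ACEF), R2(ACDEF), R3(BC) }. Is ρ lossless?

No

Chase test. Columns are ABCDEF; row i has aⱼ where attribute j ∈ Ri, else bᵢⱼ.
Initial tableau (one row per fragment):
  row 1: a1 b12 a3 b14 a5 a6
  row 2: a1 b22 a3 a4 a5 a6
  row 3: b31 a2 a3 b34 b35 b36
No row becomes fully distinguished — the join is lossy.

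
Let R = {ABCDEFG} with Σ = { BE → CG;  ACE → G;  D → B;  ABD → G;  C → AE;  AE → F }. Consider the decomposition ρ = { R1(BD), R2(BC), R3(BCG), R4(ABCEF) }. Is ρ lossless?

No

Chase test. Columns are ABCDEFG; row i has aⱼ where attribute j ∈ Ri, else bᵢⱼ.
Initial tableau (one row per fragment):
  row 1: b11 a2 b13 a4 b15 b16 b17
  row 2: b21 a2 a3 b24 b25 b26 b27
  row 3: b31 a2 a3 b34 b35 b36 a7
  row 4: a1 a2 a3 b44 a5 a6 b47
Rows 2 and 3 agree on C; apply C→AE and equate their AE entries.
Rows 2 and 4 agree on C; apply C→AE and equate their AE entries.
Rows 2 and 3 agree on AE; apply AE→F and equate their F entries.
Rows 2 and 4 agree on AE; apply AE→F and equate their F entries.
Rows 2 and 3 agree on BE; apply BE→CG and equate their CG entries.
Rows 2 and 4 agree on BE; apply BE→CG and equate their CG entries.
No row becomes fully distinguished — the join is lossy.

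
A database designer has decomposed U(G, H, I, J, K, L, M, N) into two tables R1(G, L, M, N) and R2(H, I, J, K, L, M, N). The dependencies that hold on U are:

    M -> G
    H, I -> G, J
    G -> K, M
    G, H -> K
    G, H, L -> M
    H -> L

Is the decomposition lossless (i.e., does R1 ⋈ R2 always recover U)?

Common attributes: R1 ∩ R2 = {L, M, N}.
Closure of {L, M, N}: M → G applies, adding G; G → K, M applies, adding K. So (L, M, N)⁺ = {G, K, L, M, N}.
This closure contains every attribute of R1, so R1 ∩ R2 → R1. The join is lossless.

Yes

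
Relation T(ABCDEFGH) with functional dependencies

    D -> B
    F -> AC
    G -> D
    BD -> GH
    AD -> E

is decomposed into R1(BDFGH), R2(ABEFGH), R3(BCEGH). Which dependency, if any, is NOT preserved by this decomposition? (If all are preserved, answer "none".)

F -> AC

Check F → AC: no single fragment contains all of {ACF}, and the restricted closure of {F} across the fragments never reaches {AC}.
D → B is preserved.
G → D is preserved.
BD → GH is preserved.
AD → E is preserved.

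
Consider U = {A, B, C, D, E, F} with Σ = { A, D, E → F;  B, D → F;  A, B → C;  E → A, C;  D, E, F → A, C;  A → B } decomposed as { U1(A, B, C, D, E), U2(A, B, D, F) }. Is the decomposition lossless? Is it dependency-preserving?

Lossless test: (A, B, D)⁺ = {A, B, C, D, F}, which contains all of one fragment — lossless.
Dependency preservation: A, D, E → F; D, E, F → A, C are not contained in any single fragment, but the restricted closure of each left-hand side across the fragments still reaches the right-hand side; the remaining FDs each lie inside some fragment. All dependencies are preserved.

lossless and dependency-preserving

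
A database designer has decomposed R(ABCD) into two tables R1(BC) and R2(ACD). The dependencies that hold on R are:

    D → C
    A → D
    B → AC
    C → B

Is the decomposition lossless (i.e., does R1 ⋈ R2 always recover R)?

Yes

Common attributes: R1 ∩ R2 = {C}.
Closure of {C}: C → B applies, adding B; B → AC applies, adding A; A → D applies, adding D. So (C)⁺ = {ABCD}.
This closure contains every attribute of R1, so R1 ∩ R2 → R1. The join is lossless.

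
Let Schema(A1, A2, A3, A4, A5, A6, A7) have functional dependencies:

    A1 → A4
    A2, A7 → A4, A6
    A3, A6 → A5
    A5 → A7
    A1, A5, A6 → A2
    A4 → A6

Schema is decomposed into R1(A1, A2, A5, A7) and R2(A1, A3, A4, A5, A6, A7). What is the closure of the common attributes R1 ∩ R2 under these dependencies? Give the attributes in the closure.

R1 ∩ R2 = {A1, A5, A7}.
A1 → A4 applies, adding A4
A4 → A6 applies, adding A6
A1, A5, A6 → A2 applies, adding A2
Closure: {A1, A2, A4, A5, A6, A7}.

A1, A2, A4, A5, A6, A7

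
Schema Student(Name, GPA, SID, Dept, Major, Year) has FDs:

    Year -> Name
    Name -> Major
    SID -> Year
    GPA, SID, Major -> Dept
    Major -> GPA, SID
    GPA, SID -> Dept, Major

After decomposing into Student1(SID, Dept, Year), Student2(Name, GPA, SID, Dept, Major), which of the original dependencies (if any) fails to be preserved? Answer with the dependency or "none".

none

Year → Name: restricted closure across fragments reaches Name.
Name → Major lies within Student2.
SID → Year lies within Student1.
GPA, SID, Major → Dept lies within Student2.
Major → GPA, SID lies within Student2.
GPA, SID → Dept, Major lies within Student2.
Every dependency is enforceable on the fragments, so the decomposition is dependency-preserving.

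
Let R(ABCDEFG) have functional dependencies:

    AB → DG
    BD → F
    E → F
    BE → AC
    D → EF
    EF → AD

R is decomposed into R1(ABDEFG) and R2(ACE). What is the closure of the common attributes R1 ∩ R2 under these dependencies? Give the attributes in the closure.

ADEF

R1 ∩ R2 = {AE}.
E → F applies, adding F
EF → AD applies, adding D
Closure: {ADEF}.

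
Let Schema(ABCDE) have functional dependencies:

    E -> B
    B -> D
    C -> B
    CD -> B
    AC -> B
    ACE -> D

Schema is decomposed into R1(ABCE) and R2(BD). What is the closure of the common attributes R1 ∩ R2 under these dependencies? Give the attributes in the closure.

R1 ∩ R2 = {B}.
B → D applies, adding D
Closure: {BD}.

BD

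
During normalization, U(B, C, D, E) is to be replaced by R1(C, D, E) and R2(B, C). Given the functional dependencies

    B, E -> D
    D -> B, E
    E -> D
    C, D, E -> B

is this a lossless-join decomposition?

No

Common attributes: R1 ∩ R2 = {C}.
No dependency enlarges {C}, so (C)⁺ = {C}.
The closure contains neither all of R1 = {C, D, E} nor all of R2 = {B, C}, so the common attributes are not a superkey of either fragment. The join is lossy.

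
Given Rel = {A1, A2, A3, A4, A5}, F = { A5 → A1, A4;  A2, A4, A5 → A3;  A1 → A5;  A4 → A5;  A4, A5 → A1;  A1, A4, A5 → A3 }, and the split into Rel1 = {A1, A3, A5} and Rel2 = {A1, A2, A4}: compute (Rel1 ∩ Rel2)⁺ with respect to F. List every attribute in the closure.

A1, A3, A4, A5

Rel1 ∩ Rel2 = {A1}.
A1 → A5 applies, adding A5
A5 → A1, A4 applies, adding A4
A1, A4, A5 → A3 applies, adding A3
Closure: {A1, A3, A4, A5}.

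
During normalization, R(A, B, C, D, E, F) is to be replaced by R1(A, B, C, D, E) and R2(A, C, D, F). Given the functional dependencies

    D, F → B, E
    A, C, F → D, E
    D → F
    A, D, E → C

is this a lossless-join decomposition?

Common attributes: R1 ∩ R2 = {A, C, D}.
Closure of {A, C, D}: D → F applies, adding F; D, F → B, E applies, adding B, E. So (A, C, D)⁺ = {A, B, C, D, E, F}.
This closure contains every attribute of R1, so R1 ∩ R2 → R1. The join is lossless.

Yes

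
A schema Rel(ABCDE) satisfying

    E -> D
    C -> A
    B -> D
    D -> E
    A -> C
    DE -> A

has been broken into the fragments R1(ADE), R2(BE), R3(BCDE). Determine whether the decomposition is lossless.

Chase test. Columns are ABCDE; row i has aⱼ where attribute j ∈ Ri, else bᵢⱼ.
Initial tableau (one row per fragment):
  row 1: a1 b12 b13 a4 a5
  row 2: b21 a2 b23 b24 a5
  row 3: b31 a2 a3 a4 a5
Rows 1 and 2 agree on E; apply E→D and equate their D entries.
Rows 1 and 2 agree on DE; apply DE→A and equate their A entries.
Rows 1 and 3 agree on DE; apply DE→A and equate their A entries.
Rows 1 and 2 agree on A; apply A→C and equate their C entries.
Rows 1 and 3 agree on A; apply A→C and equate their C entries.
Row 2 is now all distinguished symbols — the join is lossless.

Yes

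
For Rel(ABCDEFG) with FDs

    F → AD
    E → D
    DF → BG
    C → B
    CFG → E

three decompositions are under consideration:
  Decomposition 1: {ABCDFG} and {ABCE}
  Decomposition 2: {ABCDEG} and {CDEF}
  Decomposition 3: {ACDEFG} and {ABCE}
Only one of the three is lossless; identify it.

Decomposition 1: common = {ABC}, closure = {ABC} → lossy.
Decomposition 2: common = {CDE}, closure = {BCDE} → lossy.
Decomposition 3: common = {ACE}, closure = {ABCDE} → lossless.

Decomposition 3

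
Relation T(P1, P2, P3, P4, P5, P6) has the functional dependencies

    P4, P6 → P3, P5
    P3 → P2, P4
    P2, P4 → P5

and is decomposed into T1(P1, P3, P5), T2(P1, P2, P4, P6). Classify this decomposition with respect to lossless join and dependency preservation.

Lossless test: (P1)⁺ = {P1}, which is a superkey of neither fragment — lossy.
Dependency preservation: the restricted closure of {P4, P6} across the fragments never reaches {P3, P5}, so P4, P6 → P3, P5 cannot be enforced without a join — not preserved.

lossy and not dependency-preserving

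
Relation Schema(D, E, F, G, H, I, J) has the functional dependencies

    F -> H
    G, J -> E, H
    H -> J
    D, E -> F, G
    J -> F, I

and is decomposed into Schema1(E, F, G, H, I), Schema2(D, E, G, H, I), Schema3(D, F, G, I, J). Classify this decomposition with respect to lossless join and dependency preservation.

Lossless test (chase): Rows 1 and 3 agree on F; apply F→H and equate their H entries. Rows 1 and 2 agree on H; apply H→J and equate their J entries. Rows 1 and 3 agree on H; apply H→J and equate their J entries. Rows 1 and 2 agree on J; apply J→F, I and equate their F, I entries. Rows 1 and 3 agree on G, J; apply G, J→E, H and equate their E, H entries. Row 2 is now all distinguished symbols — the join is lossless.
Dependency preservation: G, J → E, H; H → J; D, E → F, G are not contained in any single fragment, but the restricted closure of each left-hand side across the fragments still reaches the right-hand side; the remaining FDs each lie inside some fragment. All dependencies are preserved.

lossless and dependency-preserving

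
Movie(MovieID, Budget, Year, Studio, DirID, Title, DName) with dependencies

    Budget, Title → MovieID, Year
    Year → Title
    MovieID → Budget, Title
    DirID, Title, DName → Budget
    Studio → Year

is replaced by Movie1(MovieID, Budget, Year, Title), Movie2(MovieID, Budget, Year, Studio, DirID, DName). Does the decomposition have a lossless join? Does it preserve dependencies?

Lossless test: (MovieID, Budget, Year)⁺ = {MovieID, Budget, Year, Title}, which contains all of one fragment — lossless.
Dependency preservation: the restricted closure of {DirID, Title, DName} across the fragments never reaches {Budget}, so DirID, Title, DName → Budget cannot be enforced without a join — not preserved.

lossless but not dependency-preserving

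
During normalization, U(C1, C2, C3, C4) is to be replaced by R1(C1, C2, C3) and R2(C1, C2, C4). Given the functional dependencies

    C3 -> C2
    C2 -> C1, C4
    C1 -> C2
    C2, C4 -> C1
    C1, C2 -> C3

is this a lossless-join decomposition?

Yes

Common attributes: R1 ∩ R2 = {C1, C2}.
Closure of {C1, C2}: C2 → C1, C4 applies, adding C4; C1, C2 → C3 applies, adding C3. So (C1, C2)⁺ = {C1, C2, C3, C4}.
This closure contains every attribute of R1, so R1 ∩ R2 → R1. The join is lossless.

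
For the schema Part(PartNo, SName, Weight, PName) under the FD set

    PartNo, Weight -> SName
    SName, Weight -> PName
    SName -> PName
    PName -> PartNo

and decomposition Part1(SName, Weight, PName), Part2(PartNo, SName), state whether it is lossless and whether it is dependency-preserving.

lossless but not dependency-preserving

Lossless test: (SName)⁺ = {PartNo, SName, PName}, which contains all of one fragment — lossless.
Dependency preservation: the restricted closure of {PartNo, Weight} across the fragments never reaches {SName}, so PartNo, Weight → SName cannot be enforced without a join — not preserved.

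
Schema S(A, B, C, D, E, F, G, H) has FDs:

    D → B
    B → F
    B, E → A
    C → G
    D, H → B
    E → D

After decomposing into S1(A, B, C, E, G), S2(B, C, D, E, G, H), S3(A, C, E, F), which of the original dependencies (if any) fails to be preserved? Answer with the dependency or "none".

B → F

Check B → F: no single fragment contains all of {B, F}, and the restricted closure of {B} across the fragments never reaches {F}.
D → B is preserved.
B, E → A is preserved.
C → G is preserved.
D, H → B is preserved.
E → D is preserved.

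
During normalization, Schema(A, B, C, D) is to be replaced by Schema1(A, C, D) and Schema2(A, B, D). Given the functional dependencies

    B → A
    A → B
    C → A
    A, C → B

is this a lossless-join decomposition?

Common attributes: Schema1 ∩ Schema2 = {A, D}.
Closure of {A, D}: A → B applies, adding B. So (A, D)⁺ = {A, B, D}.
This closure contains every attribute of Schema2, so Schema1 ∩ Schema2 → Schema2. The join is lossless.

Yes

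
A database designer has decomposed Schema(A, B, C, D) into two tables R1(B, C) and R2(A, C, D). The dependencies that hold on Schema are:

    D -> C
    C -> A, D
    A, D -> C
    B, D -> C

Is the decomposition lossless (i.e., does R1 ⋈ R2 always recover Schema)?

Yes

Common attributes: R1 ∩ R2 = {C}.
Closure of {C}: C → A, D applies, adding A, D. So (C)⁺ = {A, C, D}.
This closure contains every attribute of R2, so R1 ∩ R2 → R2. The join is lossless.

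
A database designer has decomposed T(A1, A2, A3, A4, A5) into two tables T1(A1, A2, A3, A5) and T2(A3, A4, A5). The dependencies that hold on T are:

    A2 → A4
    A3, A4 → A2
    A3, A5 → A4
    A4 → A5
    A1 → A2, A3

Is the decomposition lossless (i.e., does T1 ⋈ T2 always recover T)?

Yes

Common attributes: T1 ∩ T2 = {A3, A5}.
Closure of {A3, A5}: A3, A5 → A4 applies, adding A4; A3, A4 → A2 applies, adding A2. So (A3, A5)⁺ = {A2, A3, A4, A5}.
This closure contains every attribute of T2, so T1 ∩ T2 → T2. The join is lossless.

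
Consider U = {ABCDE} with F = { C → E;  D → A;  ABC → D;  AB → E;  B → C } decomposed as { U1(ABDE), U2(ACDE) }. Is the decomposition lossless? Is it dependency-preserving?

lossy and not dependency-preserving

Lossless test: (ADE)⁺ = {ADE}, which is a superkey of neither fragment — lossy.
Dependency preservation: the restricted closure of {B} across the fragments never reaches {C}, so B → C cannot be enforced without a join — not preserved.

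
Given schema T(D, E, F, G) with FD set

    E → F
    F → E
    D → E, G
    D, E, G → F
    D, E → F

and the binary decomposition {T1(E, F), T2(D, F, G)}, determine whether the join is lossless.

Common attributes: T1 ∩ T2 = {F}.
Closure of {F}: F → E applies, adding E. So (F)⁺ = {E, F}.
This closure contains every attribute of T1, so T1 ∩ T2 → T1. The join is lossless.

Yes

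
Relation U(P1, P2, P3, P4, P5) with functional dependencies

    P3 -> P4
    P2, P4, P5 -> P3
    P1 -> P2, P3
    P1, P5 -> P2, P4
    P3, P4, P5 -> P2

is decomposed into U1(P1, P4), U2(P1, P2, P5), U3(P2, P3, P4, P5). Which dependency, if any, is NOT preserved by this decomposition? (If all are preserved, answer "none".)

Check P1 → P2, P3: no single fragment contains all of {P1, P2, P3}, and the restricted closure of {P1} across the fragments never reaches {P2, P3}.
P3 → P4 is preserved.
P2, P4, P5 → P3 is preserved.
P1, P5 → P2, P4 is preserved.
P3, P4, P5 → P2 is preserved.

P1 -> P2, P3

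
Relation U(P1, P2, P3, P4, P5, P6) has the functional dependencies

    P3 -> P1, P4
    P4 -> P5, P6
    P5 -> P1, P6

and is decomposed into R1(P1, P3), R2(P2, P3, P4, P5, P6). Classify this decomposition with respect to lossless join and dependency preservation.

Lossless test: (P3)⁺ = {P1, P3, P4, P5, P6}, which contains all of one fragment — lossless.
Dependency preservation: the restricted closure of {P5} across the fragments never reaches {P1, P6}, so P5 → P1, P6 cannot be enforced without a join — not preserved.

lossless but not dependency-preserving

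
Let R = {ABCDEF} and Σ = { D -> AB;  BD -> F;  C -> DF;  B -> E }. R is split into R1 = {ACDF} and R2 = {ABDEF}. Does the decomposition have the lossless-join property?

Common attributes: R1 ∩ R2 = {ADF}.
Closure of {ADF}: D → AB applies, adding B; B → E applies, adding E. So (ADF)⁺ = {ABDEF}.
This closure contains every attribute of R2, so R1 ∩ R2 → R2. The join is lossless.

Yes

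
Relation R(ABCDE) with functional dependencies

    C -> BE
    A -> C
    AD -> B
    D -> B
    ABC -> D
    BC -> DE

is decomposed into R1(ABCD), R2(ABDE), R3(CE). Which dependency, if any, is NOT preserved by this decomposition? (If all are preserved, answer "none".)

C → BE: restricted closure across fragments reaches BE.
A → C lies within R1.
AD → B lies within R1.
D → B lies within R1.
ABC → D lies within R1.
BC → DE: restricted closure across fragments reaches DE.
Every dependency is enforceable on the fragments, so the decomposition is dependency-preserving.

none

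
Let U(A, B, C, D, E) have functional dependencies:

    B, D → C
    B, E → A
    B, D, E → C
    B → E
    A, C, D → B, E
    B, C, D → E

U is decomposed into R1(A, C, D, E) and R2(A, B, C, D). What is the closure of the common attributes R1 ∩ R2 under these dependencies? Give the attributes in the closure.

A, B, C, D, E

R1 ∩ R2 = {A, C, D}.
A, C, D → B, E applies, adding B, E
Closure: {A, B, C, D, E}.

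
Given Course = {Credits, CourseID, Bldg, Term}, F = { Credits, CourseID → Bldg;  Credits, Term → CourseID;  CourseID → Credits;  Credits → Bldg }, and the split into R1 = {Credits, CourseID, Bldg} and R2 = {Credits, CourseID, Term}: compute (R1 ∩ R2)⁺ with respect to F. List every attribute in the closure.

Credits, CourseID, Bldg

R1 ∩ R2 = {Credits, CourseID}.
Credits, CourseID → Bldg applies, adding Bldg
Closure: {Credits, CourseID, Bldg}.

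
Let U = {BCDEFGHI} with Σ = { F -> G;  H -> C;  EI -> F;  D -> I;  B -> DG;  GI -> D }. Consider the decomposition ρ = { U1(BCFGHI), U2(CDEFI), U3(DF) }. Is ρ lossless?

Chase test. Columns are BCDEFGHI; row i has aⱼ where attribute j ∈ Ui, else bᵢⱼ.
Initial tableau (one row per fragment):
  row 1: a1 a2 b13 b14 a5 a6 a7 a8
  row 2: b21 a2 a3 a4 a5 b26 b27 a8
  row 3: b31 b32 a3 b34 a5 b36 b37 b38
Rows 1 and 2 agree on F; apply F→G and equate their G entries.
Rows 1 and 3 agree on F; apply F→G and equate their G entries.
Rows 2 and 3 agree on D; apply D→I and equate their I entries.
Rows 1 and 2 agree on GI; apply GI→D and equate their D entries.
No row becomes fully distinguished — the join is lossy.

No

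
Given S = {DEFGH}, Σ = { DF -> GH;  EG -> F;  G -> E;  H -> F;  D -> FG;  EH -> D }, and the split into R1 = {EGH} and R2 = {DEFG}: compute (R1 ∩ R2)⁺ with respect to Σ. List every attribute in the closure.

R1 ∩ R2 = {EG}.
EG → F applies, adding F
Closure: {EFG}.

EFG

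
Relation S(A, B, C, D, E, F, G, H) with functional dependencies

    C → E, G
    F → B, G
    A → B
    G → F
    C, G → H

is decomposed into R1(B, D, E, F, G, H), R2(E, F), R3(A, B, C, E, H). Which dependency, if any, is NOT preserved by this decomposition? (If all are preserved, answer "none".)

Check C → E, G: no single fragment contains all of {C, E, G}, and the restricted closure of {C} across the fragments never reaches {E, G}.
F → B, G is preserved.
A → B is preserved.
G → F is preserved.
C, G → H is preserved.

C → E, G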